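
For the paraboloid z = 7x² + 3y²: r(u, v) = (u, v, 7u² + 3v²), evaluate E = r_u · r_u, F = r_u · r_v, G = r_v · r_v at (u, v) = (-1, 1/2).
E = 197;  F = -42;  G = 10

Partials: r_u = (1, 0, 14*u), r_v = (0, 1, 6*v). As functions of (u, v):
  E = r_u · r_u = 196*u^2 + 1,
  F = r_u · r_v = 84*u*v,
  G = r_v · r_v = 36*v^2 + 1.
Evaluating at (u, v) = (-1, 1/2): E = 197, F = -42, G = 10.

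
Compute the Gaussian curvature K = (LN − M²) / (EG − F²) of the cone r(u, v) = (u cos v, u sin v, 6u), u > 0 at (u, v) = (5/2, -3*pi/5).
K = 0

Coefficients of the first fundamental form: E = 37, F = 0, G = u^2.
Coefficients of the second fundamental form: L = 0, M = 0, N = 6*sqrt(37)*u^2/(37*Abs(u)).
Assemble K = (LN − M²)/(EG − F²) = 0. At (u, v) = (5/2, -3*pi/5): K = 0.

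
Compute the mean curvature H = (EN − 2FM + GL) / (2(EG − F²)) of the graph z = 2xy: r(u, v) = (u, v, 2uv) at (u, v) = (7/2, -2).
H = 14*sqrt(66)/1089

With E = 4*v^2 + 1, F = 4*u*v, G = 4*u^2 + 1, L = 0, M = 2/sqrt(4*u^2 + 4*v^2 + 1), N = 0, assemble
  H = (EN − 2FM + GL) / (2(EG − F²)) = -8*u*v/(4*u^2 + 4*v^2 + 1)^(3/2).
At (u, v) = (7/2, -2): H = 14*sqrt(66)/1089.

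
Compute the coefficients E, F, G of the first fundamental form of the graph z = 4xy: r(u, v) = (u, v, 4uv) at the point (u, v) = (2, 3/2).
E = 37;  F = 48;  G = 65

Partials: r_u = (1, 0, 4*v), r_v = (0, 1, 4*u). As functions of (u, v):
  E = r_u · r_u = 16*v^2 + 1,
  F = r_u · r_v = 16*u*v,
  G = r_v · r_v = 16*u^2 + 1.
Evaluating at (u, v) = (2, 3/2): E = 37, F = 48, G = 65.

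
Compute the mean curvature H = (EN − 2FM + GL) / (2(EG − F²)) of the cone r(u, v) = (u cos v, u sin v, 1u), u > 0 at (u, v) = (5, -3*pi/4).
H = sqrt(2)/20

With E = 2, F = 0, G = u^2, L = 0, M = 0, N = sqrt(2)*u^2/(2*Abs(u)), assemble
  H = (EN − 2FM + GL) / (2(EG − F²)) = sqrt(2)/(4*Abs(u)).
At (u, v) = (5, -3*pi/4): H = sqrt(2)/20.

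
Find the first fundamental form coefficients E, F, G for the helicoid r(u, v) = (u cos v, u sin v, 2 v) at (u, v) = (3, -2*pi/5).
E = 1;  F = 0;  G = 13

Partials: r_u = (cos(v), sin(v), 0), r_v = (-u*sin(v), u*cos(v), 2). As functions of (u, v):
  E = r_u · r_u = 1,
  F = r_u · r_v = 0,
  G = r_v · r_v = u^2 + 4.
Evaluating at (u, v) = (3, -2*pi/5): E = 1, F = 0, G = 13.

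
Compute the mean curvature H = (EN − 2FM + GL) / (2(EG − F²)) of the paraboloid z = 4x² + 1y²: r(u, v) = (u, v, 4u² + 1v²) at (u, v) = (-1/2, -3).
H = 165*sqrt(53)/2809

With E = 64*u^2 + 1, F = 16*u*v, G = 4*v^2 + 1, L = 8/sqrt(64*u^2 + 4*v^2 + 1), M = 0, N = 2/sqrt(64*u^2 + 4*v^2 + 1), assemble
  H = (EN − 2FM + GL) / (2(EG − F²)) = (64*u^2 + 16*v^2 + 5)/(64*u^2 + 4*v^2 + 1)^(3/2).
At (u, v) = (-1/2, -3): H = 165*sqrt(53)/2809.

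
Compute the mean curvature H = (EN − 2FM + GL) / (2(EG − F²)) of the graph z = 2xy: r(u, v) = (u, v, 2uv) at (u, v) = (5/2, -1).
H = sqrt(30)/45

With E = 4*v^2 + 1, F = 4*u*v, G = 4*u^2 + 1, L = 0, M = 2/sqrt(4*u^2 + 4*v^2 + 1), N = 0, assemble
  H = (EN − 2FM + GL) / (2(EG − F²)) = -8*u*v/(4*u^2 + 4*v^2 + 1)^(3/2).
At (u, v) = (5/2, -1): H = sqrt(30)/45.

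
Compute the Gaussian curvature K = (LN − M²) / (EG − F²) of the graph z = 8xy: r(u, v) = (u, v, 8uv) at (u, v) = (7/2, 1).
K = -64/720801

Coefficients of the first fundamental form: E = 64*v^2 + 1, F = 64*u*v, G = 64*u^2 + 1.
Coefficients of the second fundamental form: L = 0, M = 8/sqrt(64*u^2 + 64*v^2 + 1), N = 0.
Assemble K = (LN − M²)/(EG − F²) = -64/(4096*u^4 + 8192*u^2*v^2 + 128*u^2 + 4096*v^4 + 128*v^2 + 1). At (u, v) = (7/2, 1): K = -64/720801.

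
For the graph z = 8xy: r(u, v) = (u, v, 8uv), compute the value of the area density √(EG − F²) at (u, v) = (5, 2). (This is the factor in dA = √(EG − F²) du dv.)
√(EG − F²)|_{(5, 2)} = sqrt(1857)

E = 64*v^2 + 1, F = 64*u*v, G = 64*u^2 + 1, so EG − F² = 64*u^2 + 64*v^2 + 1. Taking the positive square root: √(EG − F²) = sqrt(64*u^2 + 64*v^2 + 1). At (u, v) = (5, 2): sqrt(1857).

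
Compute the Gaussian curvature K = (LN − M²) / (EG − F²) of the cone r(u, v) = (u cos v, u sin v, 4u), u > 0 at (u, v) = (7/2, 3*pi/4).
K = 0

Coefficients of the first fundamental form: E = 17, F = 0, G = u^2.
Coefficients of the second fundamental form: L = 0, M = 0, N = 4*sqrt(17)*u^2/(17*Abs(u)).
Assemble K = (LN − M²)/(EG − F²) = 0. At (u, v) = (7/2, 3*pi/4): K = 0.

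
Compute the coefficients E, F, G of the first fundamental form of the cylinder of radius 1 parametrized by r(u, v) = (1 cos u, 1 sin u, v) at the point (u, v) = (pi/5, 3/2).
E = 1;  F = 0;  G = 1

Partials: r_u = (-sin(u), cos(u), 0), r_v = (0, 0, 1). As functions of (u, v):
  E = r_u · r_u = 1,
  F = r_u · r_v = 0,
  G = r_v · r_v = 1.
Evaluating at (u, v) = (pi/5, 3/2): E = 1, F = 0, G = 1.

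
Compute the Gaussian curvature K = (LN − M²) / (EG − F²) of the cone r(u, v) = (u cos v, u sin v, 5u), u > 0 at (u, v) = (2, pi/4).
K = 0

Coefficients of the first fundamental form: E = 26, F = 0, G = u^2.
Coefficients of the second fundamental form: L = 0, M = 0, N = 5*sqrt(26)*u^2/(26*Abs(u)).
Assemble K = (LN − M²)/(EG − F²) = 0. At (u, v) = (2, pi/4): K = 0.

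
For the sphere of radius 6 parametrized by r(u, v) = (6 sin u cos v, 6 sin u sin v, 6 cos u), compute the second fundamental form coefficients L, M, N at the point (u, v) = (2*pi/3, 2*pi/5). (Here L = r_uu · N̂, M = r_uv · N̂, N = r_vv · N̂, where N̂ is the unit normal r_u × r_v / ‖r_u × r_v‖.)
L = -6;  M = 0;  N = -9/2

Compute the unit normal N̂(u, v) = (sin(u)^2*cos(v)/Abs(sin(u)), sin(u)^2*sin(v)/Abs(sin(u)), sin(2*u)/(2*Abs(sin(u)))), and the second partials r_uu, r_uv, r_vv. Take dot products:
  L(u, v) = r_uu · N̂ = -6*sin(u)/Abs(sin(u)),
  M(u, v) = r_uv · N̂ = 0,
  N(u, v) = r_vv · N̂ = -6*sin(u)^3/Abs(sin(u)).
Evaluating at (u, v) = (2*pi/3, 2*pi/5):
  L = -6, M = 0, N = -9/2.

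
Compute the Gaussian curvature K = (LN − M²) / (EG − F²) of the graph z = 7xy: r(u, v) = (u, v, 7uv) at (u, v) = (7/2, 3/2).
K = -196/2024929

Coefficients of the first fundamental form: E = 49*v^2 + 1, F = 49*u*v, G = 49*u^2 + 1.
Coefficients of the second fundamental form: L = 0, M = 7/sqrt(49*u^2 + 49*v^2 + 1), N = 0.
Assemble K = (LN − M²)/(EG − F²) = -49/(2401*u^4 + 4802*u^2*v^2 + 98*u^2 + 2401*v^4 + 98*v^2 + 1). At (u, v) = (7/2, 3/2): K = -196/2024929.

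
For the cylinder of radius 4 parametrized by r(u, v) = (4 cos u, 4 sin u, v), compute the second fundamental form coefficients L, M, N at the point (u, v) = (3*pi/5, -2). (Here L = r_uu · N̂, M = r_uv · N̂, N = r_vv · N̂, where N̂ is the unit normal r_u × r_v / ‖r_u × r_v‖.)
L = -4;  M = 0;  N = 0

Compute the unit normal N̂(u, v) = (cos(u), sin(u), 0), and the second partials r_uu, r_uv, r_vv. Take dot products:
  L(u, v) = r_uu · N̂ = -4,
  M(u, v) = r_uv · N̂ = 0,
  N(u, v) = r_vv · N̂ = 0.
Evaluating at (u, v) = (3*pi/5, -2):
  L = -4, M = 0, N = 0.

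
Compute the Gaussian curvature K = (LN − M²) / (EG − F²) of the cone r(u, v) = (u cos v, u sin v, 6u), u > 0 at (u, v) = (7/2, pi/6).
K = 0

Coefficients of the first fundamental form: E = 37, F = 0, G = u^2.
Coefficients of the second fundamental form: L = 0, M = 0, N = 6*sqrt(37)*u^2/(37*Abs(u)).
Assemble K = (LN − M²)/(EG − F²) = 0. At (u, v) = (7/2, pi/6): K = 0.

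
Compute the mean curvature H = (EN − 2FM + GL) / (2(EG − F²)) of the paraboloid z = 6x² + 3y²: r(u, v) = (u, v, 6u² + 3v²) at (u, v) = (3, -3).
H = 5841*sqrt(1621)/2627641

With E = 144*u^2 + 1, F = 72*u*v, G = 36*v^2 + 1, L = 12/sqrt(144*u^2 + 36*v^2 + 1), M = 0, N = 6/sqrt(144*u^2 + 36*v^2 + 1), assemble
  H = (EN − 2FM + GL) / (2(EG − F²)) = 9*(48*u^2 + 24*v^2 + 1)/(144*u^2 + 36*v^2 + 1)^(3/2).
At (u, v) = (3, -3): H = 5841*sqrt(1621)/2627641.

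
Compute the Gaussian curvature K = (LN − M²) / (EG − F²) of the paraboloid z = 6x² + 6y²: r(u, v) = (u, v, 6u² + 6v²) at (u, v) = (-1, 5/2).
K = 144/1092025

Coefficients of the first fundamental form: E = 144*u^2 + 1, F = 144*u*v, G = 144*v^2 + 1.
Coefficients of the second fundamental form: L = 12/sqrt(144*u^2 + 144*v^2 + 1), M = 0, N = 12/sqrt(144*u^2 + 144*v^2 + 1).
Assemble K = (LN − M²)/(EG − F²) = 144/(20736*u^4 + 41472*u^2*v^2 + 288*u^2 + 20736*v^4 + 288*v^2 + 1). At (u, v) = (-1, 5/2): K = 144/1092025.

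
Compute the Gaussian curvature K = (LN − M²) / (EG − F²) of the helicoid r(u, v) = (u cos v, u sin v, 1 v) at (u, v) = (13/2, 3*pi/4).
K = -16/29929

Coefficients of the first fundamental form: E = 1, F = 0, G = u^2 + 1.
Coefficients of the second fundamental form: L = 0, M = -1/sqrt(u^2 + 1), N = 0.
Assemble K = (LN − M²)/(EG − F²) = -1/(u^2 + 1)^2. At (u, v) = (13/2, 3*pi/4): K = -16/29929.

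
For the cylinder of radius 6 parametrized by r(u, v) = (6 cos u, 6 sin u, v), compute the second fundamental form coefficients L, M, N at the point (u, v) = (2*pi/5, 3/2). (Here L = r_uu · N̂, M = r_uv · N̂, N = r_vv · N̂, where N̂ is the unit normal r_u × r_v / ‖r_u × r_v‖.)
L = -6;  M = 0;  N = 0

Compute the unit normal N̂(u, v) = (cos(u), sin(u), 0), and the second partials r_uu, r_uv, r_vv. Take dot products:
  L(u, v) = r_uu · N̂ = -6,
  M(u, v) = r_uv · N̂ = 0,
  N(u, v) = r_vv · N̂ = 0.
Evaluating at (u, v) = (2*pi/5, 3/2):
  L = -6, M = 0, N = 0.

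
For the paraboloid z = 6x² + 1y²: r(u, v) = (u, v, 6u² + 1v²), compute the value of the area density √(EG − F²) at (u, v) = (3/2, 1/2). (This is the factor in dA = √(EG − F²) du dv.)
√(EG − F²)|_{(3/2, 1/2)} = sqrt(326)

E = 144*u^2 + 1, F = 24*u*v, G = 4*v^2 + 1, so EG − F² = 144*u^2 + 4*v^2 + 1. Taking the positive square root: √(EG − F²) = sqrt(144*u^2 + 4*v^2 + 1). At (u, v) = (3/2, 1/2): sqrt(326).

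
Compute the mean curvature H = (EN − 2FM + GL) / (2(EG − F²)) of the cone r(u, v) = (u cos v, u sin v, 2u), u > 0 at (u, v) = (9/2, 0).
H = 2*sqrt(5)/45

With E = 5, F = 0, G = u^2, L = 0, M = 0, N = 2*sqrt(5)*u^2/(5*Abs(u)), assemble
  H = (EN − 2FM + GL) / (2(EG − F²)) = sqrt(5)/(5*Abs(u)).
At (u, v) = (9/2, 0): H = 2*sqrt(5)/45.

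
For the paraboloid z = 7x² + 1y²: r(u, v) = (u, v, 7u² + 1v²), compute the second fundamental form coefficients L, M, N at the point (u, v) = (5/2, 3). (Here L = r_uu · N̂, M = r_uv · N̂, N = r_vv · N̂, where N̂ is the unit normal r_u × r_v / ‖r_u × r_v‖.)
L = 7*sqrt(1262)/631;  M = 0;  N = sqrt(1262)/631

Compute the unit normal N̂(u, v) = (-14*u/sqrt(196*u^2 + 4*v^2 + 1), -2*v/sqrt(196*u^2 + 4*v^2 + 1), 1/sqrt(196*u^2 + 4*v^2 + 1)), and the second partials r_uu, r_uv, r_vv. Take dot products:
  L(u, v) = r_uu · N̂ = 14/sqrt(196*u^2 + 4*v^2 + 1),
  M(u, v) = r_uv · N̂ = 0,
  N(u, v) = r_vv · N̂ = 2/sqrt(196*u^2 + 4*v^2 + 1).
Evaluating at (u, v) = (5/2, 3):
  L = 7*sqrt(1262)/631, M = 0, N = sqrt(1262)/631.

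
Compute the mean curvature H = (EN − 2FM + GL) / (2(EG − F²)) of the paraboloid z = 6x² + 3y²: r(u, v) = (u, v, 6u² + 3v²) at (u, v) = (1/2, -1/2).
H = 171*sqrt(46)/2116

With E = 144*u^2 + 1, F = 72*u*v, G = 36*v^2 + 1, L = 12/sqrt(144*u^2 + 36*v^2 + 1), M = 0, N = 6/sqrt(144*u^2 + 36*v^2 + 1), assemble
  H = (EN − 2FM + GL) / (2(EG − F²)) = 9*(48*u^2 + 24*v^2 + 1)/(144*u^2 + 36*v^2 + 1)^(3/2).
At (u, v) = (1/2, -1/2): H = 171*sqrt(46)/2116.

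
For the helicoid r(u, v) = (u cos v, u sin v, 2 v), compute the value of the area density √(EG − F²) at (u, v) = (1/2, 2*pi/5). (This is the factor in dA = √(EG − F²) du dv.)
√(EG − F²)|_{(1/2, 2*pi/5)} = sqrt(17)/2

E = 1, F = 0, G = u^2 + 4, so EG − F² = u^2 + 4. Taking the positive square root: √(EG − F²) = sqrt(u^2 + 4). At (u, v) = (1/2, 2*pi/5): sqrt(17)/2.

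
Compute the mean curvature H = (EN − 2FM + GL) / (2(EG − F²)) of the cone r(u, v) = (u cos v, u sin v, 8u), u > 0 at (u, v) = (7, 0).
H = 4*sqrt(65)/455

With E = 65, F = 0, G = u^2, L = 0, M = 0, N = 8*sqrt(65)*u^2/(65*Abs(u)), assemble
  H = (EN − 2FM + GL) / (2(EG − F²)) = 4*sqrt(65)/(65*Abs(u)).
At (u, v) = (7, 0): H = 4*sqrt(65)/455.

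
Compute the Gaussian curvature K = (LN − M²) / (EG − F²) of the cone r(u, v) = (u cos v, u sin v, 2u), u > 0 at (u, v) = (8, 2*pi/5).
K = 0

Coefficients of the first fundamental form: E = 5, F = 0, G = u^2.
Coefficients of the second fundamental form: L = 0, M = 0, N = 2*sqrt(5)*u^2/(5*Abs(u)).
Assemble K = (LN − M²)/(EG − F²) = 0. At (u, v) = (8, 2*pi/5): K = 0.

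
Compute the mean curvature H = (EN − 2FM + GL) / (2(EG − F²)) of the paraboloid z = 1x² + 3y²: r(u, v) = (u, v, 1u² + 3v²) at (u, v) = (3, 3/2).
H = 193*sqrt(118)/13924

With E = 4*u^2 + 1, F = 12*u*v, G = 36*v^2 + 1, L = 2/sqrt(4*u^2 + 36*v^2 + 1), M = 0, N = 6/sqrt(4*u^2 + 36*v^2 + 1), assemble
  H = (EN − 2FM + GL) / (2(EG − F²)) = 4*(3*u^2 + 9*v^2 + 1)/(4*u^2 + 36*v^2 + 1)^(3/2).
At (u, v) = (3, 3/2): H = 193*sqrt(118)/13924.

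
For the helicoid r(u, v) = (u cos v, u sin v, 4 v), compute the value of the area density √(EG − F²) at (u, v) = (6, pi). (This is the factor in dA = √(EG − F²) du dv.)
√(EG − F²)|_{(6, pi)} = 2*sqrt(13)

E = 1, F = 0, G = u^2 + 16, so EG − F² = u^2 + 16. Taking the positive square root: √(EG − F²) = sqrt(u^2 + 16). At (u, v) = (6, pi): 2*sqrt(13).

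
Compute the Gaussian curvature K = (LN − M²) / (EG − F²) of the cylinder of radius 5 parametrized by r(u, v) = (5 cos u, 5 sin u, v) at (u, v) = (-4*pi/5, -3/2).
K = 0

Coefficients of the first fundamental form: E = 25, F = 0, G = 1.
Coefficients of the second fundamental form: L = -5, M = 0, N = 0.
Assemble K = (LN − M²)/(EG − F²) = 0. At (u, v) = (-4*pi/5, -3/2): K = 0.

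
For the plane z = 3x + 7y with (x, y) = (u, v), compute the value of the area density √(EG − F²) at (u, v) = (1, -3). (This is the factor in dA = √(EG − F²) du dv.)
√(EG − F²)|_{(1, -3)} = sqrt(59)

E = 10, F = 21, G = 50, so EG − F² = 59. Taking the positive square root: √(EG − F²) = sqrt(59). At (u, v) = (1, -3): sqrt(59).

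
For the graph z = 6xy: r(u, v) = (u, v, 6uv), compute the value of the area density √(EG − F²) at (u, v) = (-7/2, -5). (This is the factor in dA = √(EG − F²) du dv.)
√(EG − F²)|_{(-7/2, -5)} = sqrt(1342)

E = 36*v^2 + 1, F = 36*u*v, G = 36*u^2 + 1, so EG − F² = 36*u^2 + 36*v^2 + 1. Taking the positive square root: √(EG − F²) = sqrt(36*u^2 + 36*v^2 + 1). At (u, v) = (-7/2, -5): sqrt(1342).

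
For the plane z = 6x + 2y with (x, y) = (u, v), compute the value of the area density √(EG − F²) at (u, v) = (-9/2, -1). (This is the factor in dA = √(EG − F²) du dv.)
√(EG − F²)|_{(-9/2, -1)} = sqrt(41)

E = 37, F = 12, G = 5, so EG − F² = 41. Taking the positive square root: √(EG − F²) = sqrt(41). At (u, v) = (-9/2, -1): sqrt(41).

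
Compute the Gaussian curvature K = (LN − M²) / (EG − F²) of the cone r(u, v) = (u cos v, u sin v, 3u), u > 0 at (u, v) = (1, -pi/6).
K = 0

Coefficients of the first fundamental form: E = 10, F = 0, G = u^2.
Coefficients of the second fundamental form: L = 0, M = 0, N = 3*sqrt(10)*u^2/(10*Abs(u)).
Assemble K = (LN − M²)/(EG − F²) = 0. At (u, v) = (1, -pi/6): K = 0.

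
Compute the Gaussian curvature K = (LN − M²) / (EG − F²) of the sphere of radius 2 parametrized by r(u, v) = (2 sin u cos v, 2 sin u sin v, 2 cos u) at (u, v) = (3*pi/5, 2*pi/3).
K = 1/4

Coefficients of the first fundamental form: E = 4, F = 0, G = 4*sin(u)^2.
Coefficients of the second fundamental form: L = -2*sin(u)/Abs(sin(u)), M = 0, N = -2*sin(u)^3/Abs(sin(u)).
Assemble K = (LN − M²)/(EG − F²) = 1/4. At (u, v) = (3*pi/5, 2*pi/3): K = 1/4.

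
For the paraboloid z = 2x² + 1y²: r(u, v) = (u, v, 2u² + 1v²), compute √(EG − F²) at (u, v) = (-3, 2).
√(EG − F²)|_{(-3, 2)} = sqrt(161)

E = 16*u^2 + 1, F = 8*u*v, G = 4*v^2 + 1; EG − F² = 16*u^2 + 4*v^2 + 1; √(EG − F²) = sqrt(16*u^2 + 4*v^2 + 1). At the given point: sqrt(161).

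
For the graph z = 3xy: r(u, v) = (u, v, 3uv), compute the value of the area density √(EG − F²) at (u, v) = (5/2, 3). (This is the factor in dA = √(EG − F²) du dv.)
√(EG − F²)|_{(5/2, 3)} = sqrt(553)/2

E = 9*v^2 + 1, F = 9*u*v, G = 9*u^2 + 1, so EG − F² = 9*u^2 + 9*v^2 + 1. Taking the positive square root: √(EG − F²) = sqrt(9*u^2 + 9*v^2 + 1). At (u, v) = (5/2, 3): sqrt(553)/2.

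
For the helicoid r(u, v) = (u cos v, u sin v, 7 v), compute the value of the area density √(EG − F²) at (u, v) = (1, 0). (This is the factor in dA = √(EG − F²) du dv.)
√(EG − F²)|_{(1, 0)} = 5*sqrt(2)

E = 1, F = 0, G = u^2 + 49, so EG − F² = u^2 + 49. Taking the positive square root: √(EG − F²) = sqrt(u^2 + 49). At (u, v) = (1, 0): 5*sqrt(2).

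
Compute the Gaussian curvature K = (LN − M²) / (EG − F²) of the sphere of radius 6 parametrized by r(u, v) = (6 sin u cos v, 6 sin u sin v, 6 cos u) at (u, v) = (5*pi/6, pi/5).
K = 1/36

Coefficients of the first fundamental form: E = 36, F = 0, G = 36*sin(u)^2.
Coefficients of the second fundamental form: L = -6*sin(u)/Abs(sin(u)), M = 0, N = -6*sin(u)^3/Abs(sin(u)).
Assemble K = (LN − M²)/(EG − F²) = 1/36. At (u, v) = (5*pi/6, pi/5): K = 1/36.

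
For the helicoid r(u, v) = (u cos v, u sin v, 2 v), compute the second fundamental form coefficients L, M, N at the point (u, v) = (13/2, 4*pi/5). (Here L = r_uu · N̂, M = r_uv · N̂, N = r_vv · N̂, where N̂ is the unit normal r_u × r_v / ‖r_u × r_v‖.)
L = 0;  M = -4*sqrt(185)/185;  N = 0

Compute the unit normal N̂(u, v) = (2*sin(v)/sqrt(u^2 + 4), -2*cos(v)/sqrt(u^2 + 4), u/sqrt(u^2 + 4)), and the second partials r_uu, r_uv, r_vv. Take dot products:
  L(u, v) = r_uu · N̂ = 0,
  M(u, v) = r_uv · N̂ = -2/sqrt(u^2 + 4),
  N(u, v) = r_vv · N̂ = 0.
Evaluating at (u, v) = (13/2, 4*pi/5):
  L = 0, M = -4*sqrt(185)/185, N = 0.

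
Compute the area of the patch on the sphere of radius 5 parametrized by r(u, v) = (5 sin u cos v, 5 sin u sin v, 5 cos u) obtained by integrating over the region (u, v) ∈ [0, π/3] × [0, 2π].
Area = 25*pi

Area = ∫∫ √(EG − F²) du dv with √(EG − F²) = 25*Abs(sin(u)). Integrating over [0, π/3] × [0, 2π] gives 25*pi.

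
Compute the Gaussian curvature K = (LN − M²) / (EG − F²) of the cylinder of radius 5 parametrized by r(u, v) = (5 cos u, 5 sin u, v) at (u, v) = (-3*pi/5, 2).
K = 0

Coefficients of the first fundamental form: E = 25, F = 0, G = 1.
Coefficients of the second fundamental form: L = -5, M = 0, N = 0.
Assemble K = (LN − M²)/(EG − F²) = 0. At (u, v) = (-3*pi/5, 2): K = 0.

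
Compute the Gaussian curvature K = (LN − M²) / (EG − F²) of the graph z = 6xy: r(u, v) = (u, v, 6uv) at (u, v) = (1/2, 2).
K = -9/5929

Coefficients of the first fundamental form: E = 36*v^2 + 1, F = 36*u*v, G = 36*u^2 + 1.
Coefficients of the second fundamental form: L = 0, M = 6/sqrt(36*u^2 + 36*v^2 + 1), N = 0.
Assemble K = (LN − M²)/(EG − F²) = -36/(1296*u^4 + 2592*u^2*v^2 + 72*u^2 + 1296*v^4 + 72*v^2 + 1). At (u, v) = (1/2, 2): K = -9/5929.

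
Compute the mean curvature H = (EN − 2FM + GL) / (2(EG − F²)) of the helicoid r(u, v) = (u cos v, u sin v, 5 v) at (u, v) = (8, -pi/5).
H = 0

With E = 1, F = 0, G = u^2 + 25, L = 0, M = -5/sqrt(u^2 + 25), N = 0, assemble
  H = (EN − 2FM + GL) / (2(EG − F²)) = 0.
At (u, v) = (8, -pi/5): H = 0.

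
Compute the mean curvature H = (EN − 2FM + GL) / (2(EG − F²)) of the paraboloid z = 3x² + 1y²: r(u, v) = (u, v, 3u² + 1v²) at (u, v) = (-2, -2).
H = 4*sqrt(161)/529

With E = 36*u^2 + 1, F = 12*u*v, G = 4*v^2 + 1, L = 6/sqrt(36*u^2 + 4*v^2 + 1), M = 0, N = 2/sqrt(36*u^2 + 4*v^2 + 1), assemble
  H = (EN − 2FM + GL) / (2(EG − F²)) = 4*(9*u^2 + 3*v^2 + 1)/(36*u^2 + 4*v^2 + 1)^(3/2).
At (u, v) = (-2, -2): H = 4*sqrt(161)/529.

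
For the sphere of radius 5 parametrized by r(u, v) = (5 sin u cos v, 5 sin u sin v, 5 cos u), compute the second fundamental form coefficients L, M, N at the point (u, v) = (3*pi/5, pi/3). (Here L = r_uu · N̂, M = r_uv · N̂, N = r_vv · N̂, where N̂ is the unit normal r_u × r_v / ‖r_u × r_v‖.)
L = -5;  M = 0;  N = -25/8 - 5*sqrt(5)/8

Compute the unit normal N̂(u, v) = (sin(u)^2*cos(v)/Abs(sin(u)), sin(u)^2*sin(v)/Abs(sin(u)), sin(2*u)/(2*Abs(sin(u)))), and the second partials r_uu, r_uv, r_vv. Take dot products:
  L(u, v) = r_uu · N̂ = -5*sin(u)/Abs(sin(u)),
  M(u, v) = r_uv · N̂ = 0,
  N(u, v) = r_vv · N̂ = -5*sin(u)^3/Abs(sin(u)).
Evaluating at (u, v) = (3*pi/5, pi/3):
  L = -5, M = 0, N = -25/8 - 5*sqrt(5)/8.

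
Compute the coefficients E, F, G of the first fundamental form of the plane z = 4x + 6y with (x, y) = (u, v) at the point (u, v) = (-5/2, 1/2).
E = 17;  F = 24;  G = 37

Partials: r_u = (1, 0, 4), r_v = (0, 1, 6). As functions of (u, v):
  E = r_u · r_u = 17,
  F = r_u · r_v = 24,
  G = r_v · r_v = 37.
Evaluating at (u, v) = (-5/2, 1/2): E = 17, F = 24, G = 37.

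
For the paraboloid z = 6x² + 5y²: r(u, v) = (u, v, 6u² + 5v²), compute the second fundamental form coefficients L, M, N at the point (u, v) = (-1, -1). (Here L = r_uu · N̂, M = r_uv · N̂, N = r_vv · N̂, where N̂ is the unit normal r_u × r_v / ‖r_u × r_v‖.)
L = 12*sqrt(5)/35;  M = 0;  N = 2*sqrt(5)/7

Compute the unit normal N̂(u, v) = (-12*u/sqrt(144*u^2 + 100*v^2 + 1), -10*v/sqrt(144*u^2 + 100*v^2 + 1), 1/sqrt(144*u^2 + 100*v^2 + 1)), and the second partials r_uu, r_uv, r_vv. Take dot products:
  L(u, v) = r_uu · N̂ = 12/sqrt(144*u^2 + 100*v^2 + 1),
  M(u, v) = r_uv · N̂ = 0,
  N(u, v) = r_vv · N̂ = 10/sqrt(144*u^2 + 100*v^2 + 1).
Evaluating at (u, v) = (-1, -1):
  L = 12*sqrt(5)/35, M = 0, N = 2*sqrt(5)/7.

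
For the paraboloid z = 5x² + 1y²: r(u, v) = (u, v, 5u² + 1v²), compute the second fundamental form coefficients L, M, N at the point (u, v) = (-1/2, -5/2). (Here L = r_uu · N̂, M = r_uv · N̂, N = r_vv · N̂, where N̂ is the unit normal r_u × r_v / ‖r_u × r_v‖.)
L = 10*sqrt(51)/51;  M = 0;  N = 2*sqrt(51)/51

Compute the unit normal N̂(u, v) = (-10*u/sqrt(100*u^2 + 4*v^2 + 1), -2*v/sqrt(100*u^2 + 4*v^2 + 1), 1/sqrt(100*u^2 + 4*v^2 + 1)), and the second partials r_uu, r_uv, r_vv. Take dot products:
  L(u, v) = r_uu · N̂ = 10/sqrt(100*u^2 + 4*v^2 + 1),
  M(u, v) = r_uv · N̂ = 0,
  N(u, v) = r_vv · N̂ = 2/sqrt(100*u^2 + 4*v^2 + 1).
Evaluating at (u, v) = (-1/2, -5/2):
  L = 10*sqrt(51)/51, M = 0, N = 2*sqrt(51)/51.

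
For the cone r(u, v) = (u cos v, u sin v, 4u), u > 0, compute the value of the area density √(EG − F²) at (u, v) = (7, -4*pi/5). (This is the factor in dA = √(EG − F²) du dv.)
√(EG − F²)|_{(7, -4*pi/5)} = 7*sqrt(17)

E = 17, F = 0, G = u^2, so EG − F² = 17*u^2. Taking the positive square root: √(EG − F²) = sqrt(17)*Abs(u). At (u, v) = (7, -4*pi/5): 7*sqrt(17).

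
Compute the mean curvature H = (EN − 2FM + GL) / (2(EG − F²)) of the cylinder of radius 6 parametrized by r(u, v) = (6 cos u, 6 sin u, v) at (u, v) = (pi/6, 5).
H = -1/12

With E = 36, F = 0, G = 1, L = -6, M = 0, N = 0, assemble
  H = (EN − 2FM + GL) / (2(EG − F²)) = -1/12.
At (u, v) = (pi/6, 5): H = -1/12.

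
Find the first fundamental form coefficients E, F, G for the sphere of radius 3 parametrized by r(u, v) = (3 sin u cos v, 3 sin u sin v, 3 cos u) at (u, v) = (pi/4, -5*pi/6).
E = 9;  F = 0;  G = 9/2

Partials: r_u = (3*cos(u)*cos(v), 3*sin(v)*cos(u), -3*sin(u)), r_v = (-3*sin(u)*sin(v), 3*sin(u)*cos(v), 0). As functions of (u, v):
  E = r_u · r_u = 9,
  F = r_u · r_v = 0,
  G = r_v · r_v = 9*sin(u)^2.
Evaluating at (u, v) = (pi/4, -5*pi/6): E = 9, F = 0, G = 9/2.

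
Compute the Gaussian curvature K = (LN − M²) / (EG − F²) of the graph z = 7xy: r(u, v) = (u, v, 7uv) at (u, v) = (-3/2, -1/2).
K = -196/61009

Coefficients of the first fundamental form: E = 49*v^2 + 1, F = 49*u*v, G = 49*u^2 + 1.
Coefficients of the second fundamental form: L = 0, M = 7/sqrt(49*u^2 + 49*v^2 + 1), N = 0.
Assemble K = (LN − M²)/(EG − F²) = -49/(2401*u^4 + 4802*u^2*v^2 + 98*u^2 + 2401*v^4 + 98*v^2 + 1). At (u, v) = (-3/2, -1/2): K = -196/61009.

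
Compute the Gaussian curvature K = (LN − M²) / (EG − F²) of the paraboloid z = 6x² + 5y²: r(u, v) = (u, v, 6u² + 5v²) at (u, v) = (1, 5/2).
K = 6/29645

Coefficients of the first fundamental form: E = 144*u^2 + 1, F = 120*u*v, G = 100*v^2 + 1.
Coefficients of the second fundamental form: L = 12/sqrt(144*u^2 + 100*v^2 + 1), M = 0, N = 10/sqrt(144*u^2 + 100*v^2 + 1).
Assemble K = (LN − M²)/(EG − F²) = 120/(20736*u^4 + 28800*u^2*v^2 + 288*u^2 + 10000*v^4 + 200*v^2 + 1). At (u, v) = (1, 5/2): K = 6/29645.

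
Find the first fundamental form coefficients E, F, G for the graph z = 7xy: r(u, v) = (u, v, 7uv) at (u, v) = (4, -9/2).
E = 3973/4;  F = -882;  G = 785

Partials: r_u = (1, 0, 7*v), r_v = (0, 1, 7*u). As functions of (u, v):
  E = r_u · r_u = 49*v^2 + 1,
  F = r_u · r_v = 49*u*v,
  G = r_v · r_v = 49*u^2 + 1.
Evaluating at (u, v) = (4, -9/2): E = 3973/4, F = -882, G = 785.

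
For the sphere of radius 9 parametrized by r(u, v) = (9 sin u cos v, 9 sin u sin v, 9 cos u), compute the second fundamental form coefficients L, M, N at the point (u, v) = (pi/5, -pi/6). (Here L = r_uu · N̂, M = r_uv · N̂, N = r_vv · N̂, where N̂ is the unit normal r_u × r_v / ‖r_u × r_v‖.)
L = -9;  M = 0;  N = -45/8 + 9*sqrt(5)/8

Compute the unit normal N̂(u, v) = (sin(u)^2*cos(v)/Abs(sin(u)), sin(u)^2*sin(v)/Abs(sin(u)), sin(2*u)/(2*Abs(sin(u)))), and the second partials r_uu, r_uv, r_vv. Take dot products:
  L(u, v) = r_uu · N̂ = -9*sin(u)/Abs(sin(u)),
  M(u, v) = r_uv · N̂ = 0,
  N(u, v) = r_vv · N̂ = -9*sin(u)^3/Abs(sin(u)).
Evaluating at (u, v) = (pi/5, -pi/6):
  L = -9, M = 0, N = -45/8 + 9*sqrt(5)/8.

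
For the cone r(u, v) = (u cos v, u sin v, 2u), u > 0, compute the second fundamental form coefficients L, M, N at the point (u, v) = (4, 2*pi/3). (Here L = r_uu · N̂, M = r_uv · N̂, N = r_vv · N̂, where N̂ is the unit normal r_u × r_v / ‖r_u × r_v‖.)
L = 0;  M = 0;  N = 8*sqrt(5)/5

Compute the unit normal N̂(u, v) = (-2*sqrt(5)*u*cos(v)/(5*Abs(u)), -2*sqrt(5)*u*sin(v)/(5*Abs(u)), sqrt(5)*u/(5*Abs(u))), and the second partials r_uu, r_uv, r_vv. Take dot products:
  L(u, v) = r_uu · N̂ = 0,
  M(u, v) = r_uv · N̂ = 0,
  N(u, v) = r_vv · N̂ = 2*sqrt(5)*u^2/(5*Abs(u)).
Evaluating at (u, v) = (4, 2*pi/3):
  L = 0, M = 0, N = 8*sqrt(5)/5.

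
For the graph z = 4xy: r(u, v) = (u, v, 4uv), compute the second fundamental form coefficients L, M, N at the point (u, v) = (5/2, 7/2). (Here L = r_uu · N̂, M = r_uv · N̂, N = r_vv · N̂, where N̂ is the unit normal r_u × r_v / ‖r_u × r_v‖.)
L = 0;  M = 4*sqrt(33)/99;  N = 0

Compute the unit normal N̂(u, v) = (-4*v/sqrt(16*u^2 + 16*v^2 + 1), -4*u/sqrt(16*u^2 + 16*v^2 + 1), 1/sqrt(16*u^2 + 16*v^2 + 1)), and the second partials r_uu, r_uv, r_vv. Take dot products:
  L(u, v) = r_uu · N̂ = 0,
  M(u, v) = r_uv · N̂ = 4/sqrt(16*u^2 + 16*v^2 + 1),
  N(u, v) = r_vv · N̂ = 0.
Evaluating at (u, v) = (5/2, 7/2):
  L = 0, M = 4*sqrt(33)/99, N = 0.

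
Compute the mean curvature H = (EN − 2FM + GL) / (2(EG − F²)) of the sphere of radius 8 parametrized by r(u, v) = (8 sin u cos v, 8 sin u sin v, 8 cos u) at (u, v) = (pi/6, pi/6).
H = -1/8

With E = 64, F = 0, G = 64*sin(u)^2, L = -8*sin(u)/Abs(sin(u)), M = 0, N = -8*sin(u)^3/Abs(sin(u)), assemble
  H = (EN − 2FM + GL) / (2(EG − F²)) = -sin(u)/(8*Abs(sin(u))).
At (u, v) = (pi/6, pi/6): H = -1/8.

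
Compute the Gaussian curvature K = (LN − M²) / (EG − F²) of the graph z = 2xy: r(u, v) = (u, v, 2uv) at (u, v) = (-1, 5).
K = -4/11025

Coefficients of the first fundamental form: E = 4*v^2 + 1, F = 4*u*v, G = 4*u^2 + 1.
Coefficients of the second fundamental form: L = 0, M = 2/sqrt(4*u^2 + 4*v^2 + 1), N = 0.
Assemble K = (LN − M²)/(EG − F²) = -4/(16*u^4 + 32*u^2*v^2 + 8*u^2 + 16*v^4 + 8*v^2 + 1). At (u, v) = (-1, 5): K = -4/11025.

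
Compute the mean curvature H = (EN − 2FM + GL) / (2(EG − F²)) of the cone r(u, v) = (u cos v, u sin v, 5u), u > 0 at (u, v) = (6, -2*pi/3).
H = 5*sqrt(26)/312

With E = 26, F = 0, G = u^2, L = 0, M = 0, N = 5*sqrt(26)*u^2/(26*Abs(u)), assemble
  H = (EN − 2FM + GL) / (2(EG − F²)) = 5*sqrt(26)/(52*Abs(u)).
At (u, v) = (6, -2*pi/3): H = 5*sqrt(26)/312.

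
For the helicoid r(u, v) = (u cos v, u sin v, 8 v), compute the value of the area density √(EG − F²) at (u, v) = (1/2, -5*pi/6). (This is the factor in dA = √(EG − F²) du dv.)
√(EG − F²)|_{(1/2, -5*pi/6)} = sqrt(257)/2

E = 1, F = 0, G = u^2 + 64, so EG − F² = u^2 + 64. Taking the positive square root: √(EG − F²) = sqrt(u^2 + 64). At (u, v) = (1/2, -5*pi/6): sqrt(257)/2.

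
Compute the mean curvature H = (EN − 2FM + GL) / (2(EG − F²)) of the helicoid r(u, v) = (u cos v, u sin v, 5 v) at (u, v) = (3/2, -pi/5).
H = 0

With E = 1, F = 0, G = u^2 + 25, L = 0, M = -5/sqrt(u^2 + 25), N = 0, assemble
  H = (EN − 2FM + GL) / (2(EG − F²)) = 0.
At (u, v) = (3/2, -pi/5): H = 0.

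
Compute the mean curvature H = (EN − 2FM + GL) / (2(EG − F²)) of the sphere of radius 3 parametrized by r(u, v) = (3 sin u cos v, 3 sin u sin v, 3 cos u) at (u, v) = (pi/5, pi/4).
H = -1/3

With E = 9, F = 0, G = 9*sin(u)^2, L = -3*sin(u)/Abs(sin(u)), M = 0, N = -3*sin(u)^3/Abs(sin(u)), assemble
  H = (EN − 2FM + GL) / (2(EG − F²)) = -sin(u)/(3*Abs(sin(u))).
At (u, v) = (pi/5, pi/4): H = -1/3.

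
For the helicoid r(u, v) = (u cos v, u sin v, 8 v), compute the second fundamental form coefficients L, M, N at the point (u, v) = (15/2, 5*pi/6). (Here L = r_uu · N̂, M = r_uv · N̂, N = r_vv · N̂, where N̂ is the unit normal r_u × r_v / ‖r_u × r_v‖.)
L = 0;  M = -16*sqrt(481)/481;  N = 0

Compute the unit normal N̂(u, v) = (8*sin(v)/sqrt(u^2 + 64), -8*cos(v)/sqrt(u^2 + 64), u/sqrt(u^2 + 64)), and the second partials r_uu, r_uv, r_vv. Take dot products:
  L(u, v) = r_uu · N̂ = 0,
  M(u, v) = r_uv · N̂ = -8/sqrt(u^2 + 64),
  N(u, v) = r_vv · N̂ = 0.
Evaluating at (u, v) = (15/2, 5*pi/6):
  L = 0, M = -16*sqrt(481)/481, N = 0.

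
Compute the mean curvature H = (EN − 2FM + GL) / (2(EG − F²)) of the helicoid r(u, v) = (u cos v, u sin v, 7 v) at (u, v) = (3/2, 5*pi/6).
H = 0

With E = 1, F = 0, G = u^2 + 49, L = 0, M = -7/sqrt(u^2 + 49), N = 0, assemble
  H = (EN − 2FM + GL) / (2(EG − F²)) = 0.
At (u, v) = (3/2, 5*pi/6): H = 0.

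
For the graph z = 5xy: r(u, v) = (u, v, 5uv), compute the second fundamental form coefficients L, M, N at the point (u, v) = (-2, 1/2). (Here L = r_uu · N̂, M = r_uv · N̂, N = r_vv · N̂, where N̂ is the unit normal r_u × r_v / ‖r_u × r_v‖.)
L = 0;  M = 10*sqrt(429)/429;  N = 0

Compute the unit normal N̂(u, v) = (-5*v/sqrt(25*u^2 + 25*v^2 + 1), -5*u/sqrt(25*u^2 + 25*v^2 + 1), 1/sqrt(25*u^2 + 25*v^2 + 1)), and the second partials r_uu, r_uv, r_vv. Take dot products:
  L(u, v) = r_uu · N̂ = 0,
  M(u, v) = r_uv · N̂ = 5/sqrt(25*u^2 + 25*v^2 + 1),
  N(u, v) = r_vv · N̂ = 0.
Evaluating at (u, v) = (-2, 1/2):
  L = 0, M = 10*sqrt(429)/429, N = 0.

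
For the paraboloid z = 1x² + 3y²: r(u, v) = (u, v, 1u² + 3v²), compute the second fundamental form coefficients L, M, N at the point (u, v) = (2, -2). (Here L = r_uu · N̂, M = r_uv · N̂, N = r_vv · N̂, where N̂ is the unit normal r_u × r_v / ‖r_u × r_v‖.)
L = 2*sqrt(161)/161;  M = 0;  N = 6*sqrt(161)/161

Compute the unit normal N̂(u, v) = (-2*u/sqrt(4*u^2 + 36*v^2 + 1), -6*v/sqrt(4*u^2 + 36*v^2 + 1), 1/sqrt(4*u^2 + 36*v^2 + 1)), and the second partials r_uu, r_uv, r_vv. Take dot products:
  L(u, v) = r_uu · N̂ = 2/sqrt(4*u^2 + 36*v^2 + 1),
  M(u, v) = r_uv · N̂ = 0,
  N(u, v) = r_vv · N̂ = 6/sqrt(4*u^2 + 36*v^2 + 1).
Evaluating at (u, v) = (2, -2):
  L = 2*sqrt(161)/161, M = 0, N = 6*sqrt(161)/161.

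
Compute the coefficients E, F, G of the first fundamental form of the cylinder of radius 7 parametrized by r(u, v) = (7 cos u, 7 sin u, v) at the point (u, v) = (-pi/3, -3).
E = 49;  F = 0;  G = 1

Partials: r_u = (-7*sin(u), 7*cos(u), 0), r_v = (0, 0, 1). As functions of (u, v):
  E = r_u · r_u = 49,
  F = r_u · r_v = 0,
  G = r_v · r_v = 1.
Evaluating at (u, v) = (-pi/3, -3): E = 49, F = 0, G = 1.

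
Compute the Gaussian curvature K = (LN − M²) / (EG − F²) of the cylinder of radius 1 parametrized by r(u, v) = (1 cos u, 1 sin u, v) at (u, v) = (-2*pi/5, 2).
K = 0

Coefficients of the first fundamental form: E = 1, F = 0, G = 1.
Coefficients of the second fundamental form: L = -1, M = 0, N = 0.
Assemble K = (LN − M²)/(EG − F²) = 0. At (u, v) = (-2*pi/5, 2): K = 0.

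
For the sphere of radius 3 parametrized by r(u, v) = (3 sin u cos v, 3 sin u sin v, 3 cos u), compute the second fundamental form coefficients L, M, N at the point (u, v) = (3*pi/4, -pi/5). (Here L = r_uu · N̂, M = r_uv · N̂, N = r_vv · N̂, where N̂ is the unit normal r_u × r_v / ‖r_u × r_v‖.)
L = -3;  M = 0;  N = -3/2

Compute the unit normal N̂(u, v) = (sin(u)^2*cos(v)/Abs(sin(u)), sin(u)^2*sin(v)/Abs(sin(u)), sin(2*u)/(2*Abs(sin(u)))), and the second partials r_uu, r_uv, r_vv. Take dot products:
  L(u, v) = r_uu · N̂ = -3*sin(u)/Abs(sin(u)),
  M(u, v) = r_uv · N̂ = 0,
  N(u, v) = r_vv · N̂ = -3*sin(u)^3/Abs(sin(u)).
Evaluating at (u, v) = (3*pi/4, -pi/5):
  L = -3, M = 0, N = -3/2.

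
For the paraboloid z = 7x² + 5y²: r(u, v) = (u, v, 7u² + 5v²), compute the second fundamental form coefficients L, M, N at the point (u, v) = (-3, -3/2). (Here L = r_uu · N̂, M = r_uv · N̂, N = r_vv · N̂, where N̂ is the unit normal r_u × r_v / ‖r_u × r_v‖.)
L = 7*sqrt(1990)/995;  M = 0;  N = sqrt(1990)/199

Compute the unit normal N̂(u, v) = (-14*u/sqrt(196*u^2 + 100*v^2 + 1), -10*v/sqrt(196*u^2 + 100*v^2 + 1), 1/sqrt(196*u^2 + 100*v^2 + 1)), and the second partials r_uu, r_uv, r_vv. Take dot products:
  L(u, v) = r_uu · N̂ = 14/sqrt(196*u^2 + 100*v^2 + 1),
  M(u, v) = r_uv · N̂ = 0,
  N(u, v) = r_vv · N̂ = 10/sqrt(196*u^2 + 100*v^2 + 1).
Evaluating at (u, v) = (-3, -3/2):
  L = 7*sqrt(1990)/995, M = 0, N = sqrt(1990)/199.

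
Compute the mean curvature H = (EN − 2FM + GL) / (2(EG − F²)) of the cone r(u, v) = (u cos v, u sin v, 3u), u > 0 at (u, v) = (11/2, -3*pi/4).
H = 3*sqrt(10)/110

With E = 10, F = 0, G = u^2, L = 0, M = 0, N = 3*sqrt(10)*u^2/(10*Abs(u)), assemble
  H = (EN − 2FM + GL) / (2(EG − F²)) = 3*sqrt(10)/(20*Abs(u)).
At (u, v) = (11/2, -3*pi/4): H = 3*sqrt(10)/110.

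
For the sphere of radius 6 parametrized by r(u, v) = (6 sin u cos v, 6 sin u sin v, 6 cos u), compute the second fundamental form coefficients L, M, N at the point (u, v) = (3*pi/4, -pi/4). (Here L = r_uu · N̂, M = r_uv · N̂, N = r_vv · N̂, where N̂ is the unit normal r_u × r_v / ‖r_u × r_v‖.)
L = -6;  M = 0;  N = -3

Compute the unit normal N̂(u, v) = (sin(u)^2*cos(v)/Abs(sin(u)), sin(u)^2*sin(v)/Abs(sin(u)), sin(2*u)/(2*Abs(sin(u)))), and the second partials r_uu, r_uv, r_vv. Take dot products:
  L(u, v) = r_uu · N̂ = -6*sin(u)/Abs(sin(u)),
  M(u, v) = r_uv · N̂ = 0,
  N(u, v) = r_vv · N̂ = -6*sin(u)^3/Abs(sin(u)).
Evaluating at (u, v) = (3*pi/4, -pi/4):
  L = -6, M = 0, N = -3.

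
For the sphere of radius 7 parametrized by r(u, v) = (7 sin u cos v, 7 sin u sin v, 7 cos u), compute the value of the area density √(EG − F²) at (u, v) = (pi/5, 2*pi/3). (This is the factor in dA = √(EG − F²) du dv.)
√(EG − F²)|_{(pi/5, 2*pi/3)} = 49*sqrt(10 - 2*sqrt(5))/4

E = 49, F = 0, G = 49*sin(u)^2, so EG − F² = 2401*sin(u)^2. Taking the positive square root: √(EG − F²) = 49*Abs(sin(u)). At (u, v) = (pi/5, 2*pi/3): 49*sqrt(10 - 2*sqrt(5))/4.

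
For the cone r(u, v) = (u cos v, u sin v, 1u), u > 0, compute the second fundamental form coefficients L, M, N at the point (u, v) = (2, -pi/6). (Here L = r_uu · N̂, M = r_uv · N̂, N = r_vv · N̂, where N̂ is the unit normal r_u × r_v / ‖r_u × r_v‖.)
L = 0;  M = 0;  N = sqrt(2)

Compute the unit normal N̂(u, v) = (-sqrt(2)*u*cos(v)/(2*Abs(u)), -sqrt(2)*u*sin(v)/(2*Abs(u)), sqrt(2)*u/(2*Abs(u))), and the second partials r_uu, r_uv, r_vv. Take dot products:
  L(u, v) = r_uu · N̂ = 0,
  M(u, v) = r_uv · N̂ = 0,
  N(u, v) = r_vv · N̂ = sqrt(2)*u^2/(2*Abs(u)).
Evaluating at (u, v) = (2, -pi/6):
  L = 0, M = 0, N = sqrt(2).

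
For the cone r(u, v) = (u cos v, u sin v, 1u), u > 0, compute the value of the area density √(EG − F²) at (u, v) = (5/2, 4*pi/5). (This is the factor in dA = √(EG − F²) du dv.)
√(EG − F²)|_{(5/2, 4*pi/5)} = 5*sqrt(2)/2

E = 2, F = 0, G = u^2, so EG − F² = 2*u^2. Taking the positive square root: √(EG − F²) = sqrt(2)*Abs(u). At (u, v) = (5/2, 4*pi/5): 5*sqrt(2)/2.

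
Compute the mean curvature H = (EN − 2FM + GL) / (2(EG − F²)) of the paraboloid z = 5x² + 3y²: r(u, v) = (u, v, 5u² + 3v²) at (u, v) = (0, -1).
H = 188*sqrt(37)/1369

With E = 100*u^2 + 1, F = 60*u*v, G = 36*v^2 + 1, L = 10/sqrt(100*u^2 + 36*v^2 + 1), M = 0, N = 6/sqrt(100*u^2 + 36*v^2 + 1), assemble
  H = (EN − 2FM + GL) / (2(EG − F²)) = 4*(75*u^2 + 45*v^2 + 2)/(100*u^2 + 36*v^2 + 1)^(3/2).
At (u, v) = (0, -1): H = 188*sqrt(37)/1369.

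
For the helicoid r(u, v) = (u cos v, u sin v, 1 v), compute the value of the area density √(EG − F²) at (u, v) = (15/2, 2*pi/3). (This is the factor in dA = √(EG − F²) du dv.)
√(EG − F²)|_{(15/2, 2*pi/3)} = sqrt(229)/2

E = 1, F = 0, G = u^2 + 1, so EG − F² = u^2 + 1. Taking the positive square root: √(EG − F²) = sqrt(u^2 + 1). At (u, v) = (15/2, 2*pi/3): sqrt(229)/2.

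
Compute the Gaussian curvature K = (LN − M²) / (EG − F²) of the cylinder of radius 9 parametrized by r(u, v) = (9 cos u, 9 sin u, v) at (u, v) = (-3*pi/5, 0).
K = 0

Coefficients of the first fundamental form: E = 81, F = 0, G = 1.
Coefficients of the second fundamental form: L = -9, M = 0, N = 0.
Assemble K = (LN − M²)/(EG − F²) = 0. At (u, v) = (-3*pi/5, 0): K = 0.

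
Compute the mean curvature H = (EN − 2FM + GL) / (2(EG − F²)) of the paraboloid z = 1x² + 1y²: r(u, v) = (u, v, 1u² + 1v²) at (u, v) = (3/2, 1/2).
H = 12*sqrt(11)/121

With E = 4*u^2 + 1, F = 4*u*v, G = 4*v^2 + 1, L = 2/sqrt(4*u^2 + 4*v^2 + 1), M = 0, N = 2/sqrt(4*u^2 + 4*v^2 + 1), assemble
  H = (EN − 2FM + GL) / (2(EG − F²)) = 2*(2*u^2 + 2*v^2 + 1)/(4*u^2 + 4*v^2 + 1)^(3/2).
At (u, v) = (3/2, 1/2): H = 12*sqrt(11)/121.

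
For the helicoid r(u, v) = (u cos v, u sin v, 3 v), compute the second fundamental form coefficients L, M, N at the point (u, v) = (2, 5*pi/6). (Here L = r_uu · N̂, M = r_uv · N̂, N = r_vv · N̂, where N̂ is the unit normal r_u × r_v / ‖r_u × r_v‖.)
L = 0;  M = -3*sqrt(13)/13;  N = 0

Compute the unit normal N̂(u, v) = (3*sin(v)/sqrt(u^2 + 9), -3*cos(v)/sqrt(u^2 + 9), u/sqrt(u^2 + 9)), and the second partials r_uu, r_uv, r_vv. Take dot products:
  L(u, v) = r_uu · N̂ = 0,
  M(u, v) = r_uv · N̂ = -3/sqrt(u^2 + 9),
  N(u, v) = r_vv · N̂ = 0.
Evaluating at (u, v) = (2, 5*pi/6):
  L = 0, M = -3*sqrt(13)/13, N = 0.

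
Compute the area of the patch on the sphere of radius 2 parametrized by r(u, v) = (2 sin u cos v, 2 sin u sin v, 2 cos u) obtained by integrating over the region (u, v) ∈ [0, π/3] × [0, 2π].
Area = 4*pi

Area = ∫∫ √(EG − F²) du dv with √(EG − F²) = 4*Abs(sin(u)). Integrating over [0, π/3] × [0, 2π] gives 4*pi.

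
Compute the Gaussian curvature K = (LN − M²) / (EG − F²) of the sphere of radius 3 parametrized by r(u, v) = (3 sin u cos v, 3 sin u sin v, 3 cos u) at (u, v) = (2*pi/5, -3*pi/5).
K = 1/9

Coefficients of the first fundamental form: E = 9, F = 0, G = 9*sin(u)^2.
Coefficients of the second fundamental form: L = -3*sin(u)/Abs(sin(u)), M = 0, N = -3*sin(u)^3/Abs(sin(u)).
Assemble K = (LN − M²)/(EG − F²) = 1/9. At (u, v) = (2*pi/5, -3*pi/5): K = 1/9.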